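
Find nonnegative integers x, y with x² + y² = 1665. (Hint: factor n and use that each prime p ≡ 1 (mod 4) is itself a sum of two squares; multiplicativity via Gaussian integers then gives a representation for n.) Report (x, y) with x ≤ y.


Step 1: Factor n = 1665 = 3^2 · 5 · 37.
Step 2: Check the mod-4 condition on each prime factor: 3 ≡ 3 (mod 4), exponent 2 (must be even); 5 ≡ 1 (mod 4), exponent 1; 37 ≡ 1 (mod 4), exponent 1.
All primes ≡ 3 (mod 4) appear to even exponent (or don't appear), so by the two-squares theorem n IS expressible as a sum of two squares.
Step 3: Build a representation. Group n = k² · m with k = 3 and m = 5 · 37 = 185 (a product of primes ≡ 1 (mod 4)); a representation of m scales to one of n via (k·x)² + (k·y)² = k²(x² + y²). Each prime p ≡ 1 (mod 4) is itself a sum of two squares; find a² by testing p − a² for a perfect square:
  5: 5 − 1² = 4 = 2² ⇒ 5 = 1² + 2².
  37: 37 − 1² = 36 = 6² ⇒ 37 = 1² + 6².
  Combine using the Brahmagupta–Fibonacci identity (a² + b²)(c² + d²) = (ac − bd)² + (ad + bc)² = (ac + bd)² + (ad − bc)²:
  5 · 37 = 185: from (1² + 2²)(1² + 6²), take (1·1 − 2·6, 1·6 + 2·1) = (1 − 12, 6 + 2) = (-11, 8); dropping signs (only squares matter) gives (11, 8); check 11² + 8² = 121 + 64 = 185 ✓.
  Scale by k = 3: (3·11, 3·8) = (33, 24).
Step 4: Order so x ≤ y and verify: 24² + 33² = 576 + 1089 = 1665 = n. ✓

n = 1665 = 24² + 33² (one valid representation with x ≤ y).


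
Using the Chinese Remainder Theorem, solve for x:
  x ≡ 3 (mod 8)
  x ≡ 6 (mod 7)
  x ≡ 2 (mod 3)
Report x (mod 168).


Moduli 8, 7, 3 are pairwise coprime; by CRT there is a unique solution modulo M = 8 · 7 · 3 = 168.
Solve pairwise, accumulating the modulus:
  Start with x ≡ 3 (mod 8).
  Combine with x ≡ 6 (mod 7): since gcd(8, 7) = 1, we get a unique residue mod 56.
    Write x = 3 + 8·t and substitute into x ≡ 6 (mod 7): 8·t ≡ 6 − 3 = 3 (mod 7).
    Reduce coefficients mod 7: 1·t ≡ 3 (mod 7).
    So t ≡ 3 (mod 7).
    Then x = 3 + 8·3 = 27, valid modulo lcm(8, 7) = 56: x ≡ 27 (mod 56).
  Combine with x ≡ 2 (mod 3): since gcd(56, 3) = 1, we get a unique residue mod 168.
    Write x = 27 + 56·t and substitute into x ≡ 2 (mod 3): 56·t ≡ 2 − 27 = -25 (mod 3).
    Reduce coefficients mod 3: 2·t ≡ 2 (mod 3).
    The inverse of 2 mod 3 is 2 (since 2·2 = 4 = 1·3 + 1), so t ≡ 2·2 = 4 ≡ 1 (mod 3).
    Then x = 27 + 56·1 = 83, valid modulo lcm(56, 3) = 168: x ≡ 83 (mod 168).
Verify: 83 mod 8 = 3 ✓, 83 mod 7 = 6 ✓, 83 mod 3 = 2 ✓.

x ≡ 83 (mod 168).


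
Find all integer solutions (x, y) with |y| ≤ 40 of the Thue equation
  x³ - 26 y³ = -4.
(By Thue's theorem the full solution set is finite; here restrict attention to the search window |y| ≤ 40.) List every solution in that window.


The equation is x³ - 26y³ = -4. For fixed y, x³ = 26·y³ − 4, so a solution requires the RHS to be a perfect cube.
Strategy: iterate y from -40 to 40, compute RHS = 26·y³ − 4, and check whether it is a (positive or negative) perfect cube.
Check small values of y:
  y = 0: RHS = -4 is not a perfect cube.
  y = 1: RHS = 22 is not a perfect cube.
  y = -1: RHS = -30 is not a perfect cube.
  y = 2: RHS = 204 is not a perfect cube.
  y = -2: RHS = -212 is not a perfect cube.
  y = 3: RHS = 698 is not a perfect cube.
  y = -3: RHS = -706 is not a perfect cube.
Continuing the search up to |y| = 40 finds no solutions either.
No (x, y) in the scanned range satisfies the equation.

No integer solutions with |y| ≤ 40.


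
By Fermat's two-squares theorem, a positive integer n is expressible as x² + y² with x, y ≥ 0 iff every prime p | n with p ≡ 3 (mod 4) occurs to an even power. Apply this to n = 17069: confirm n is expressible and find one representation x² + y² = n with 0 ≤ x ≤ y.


Step 1: Factor n = 17069 = 13^2 · 101.
Step 2: Check the mod-4 condition on each prime factor: 13 ≡ 1 (mod 4), exponent 2; 101 ≡ 1 (mod 4), exponent 1.
All primes ≡ 3 (mod 4) appear to even exponent (or don't appear), so by the two-squares theorem n IS expressible as a sum of two squares.
Step 3: Build a representation. Here n = 13 · 13 · 101 is a product of primes ≡ 1 (mod 4). Each prime p ≡ 1 (mod 4) is itself a sum of two squares; find a² by testing p − a² for a perfect square:
  13: 13 − 1² = 12, 13 − 2² = 9 = 3² ⇒ 13 = 2² + 3².
  101: 101 − 1² = 100 = 10² ⇒ 101 = 1² + 10².
  Combine using the Brahmagupta–Fibonacci identity (a² + b²)(c² + d²) = (ac − bd)² + (ad + bc)² = (ac + bd)² + (ad − bc)²:
  13 · 13 = 169: from (2² + 3²)(2² + 3²), take (2·2 − 3·3, 2·3 + 3·2) = (4 − 9, 6 + 6) = (-5, 12); dropping signs (only squares matter) gives (5, 12); check 5² + 12² = 25 + 144 = 169 ✓.
  169 · 101 = 17069: from (5² + 12²)(1² + 10²), take (5·1 − 12·10, 5·10 + 12·1) = (5 − 120, 50 + 12) = (-115, 62); dropping signs (only squares matter) gives (115, 62); check 115² + 62² = 13225 + 3844 = 17069 ✓.
Step 4: Order so x ≤ y and verify: 62² + 115² = 3844 + 13225 = 17069 = n. ✓

n = 17069 = 62² + 115² (one valid representation with x ≤ y).


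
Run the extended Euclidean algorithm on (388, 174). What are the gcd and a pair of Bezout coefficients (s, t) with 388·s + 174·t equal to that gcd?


Euclidean algorithm on (388, 174) — divide until remainder is 0:
  388 = 2 · 174 + 40
  174 = 4 · 40 + 14
  40 = 2 · 14 + 12
  14 = 1 · 12 + 2
  12 = 6 · 2 + 0
gcd(388, 174) = 2.
Track Bezout coefficients alongside the remainders: start with r₀ = 388 = a·1 + b·0 (s = 1, t = 0) and r₁ = 174 = a·0 + b·1 (s = 0, t = 1); each new remainder r_{k+1} = r_{k-1} − q_k·r_k inherits s_{k+1} = s_{k-1} − q_k·s_k, t_{k+1} = t_{k-1} − q_k·t_k, so r_k = a·s_k + b·t_k at every step:
  q = 2: r = 40, s = 1 − 2·0 = 1, t = 0 − 2·1 = -2  (check: 388·1 + 174·(-2) = 40)
  q = 4: r = 14, s = 0 − 4·1 = -4, t = 1 − 4·(-2) = 9  (check: 388·(-4) + 174·9 = 14)
  q = 2: r = 12, s = 1 − 2·(-4) = 9, t = -2 − 2·9 = -20  (check: 388·9 + 174·(-20) = 12)
  q = 1: r = 2, s = -4 − 1·9 = -13, t = 9 − 1·(-20) = 29  (check: 388·(-13) + 174·29 = 2)
The row with r = 2 (the gcd) gives the Bezout coefficients s = -13, t = 29.
Result: 388 · (-13) + 174 · (29) = 2.

gcd(388, 174) = 2; s = -13, t = 29 (check: 388·(-13) + 174·29 = 2).


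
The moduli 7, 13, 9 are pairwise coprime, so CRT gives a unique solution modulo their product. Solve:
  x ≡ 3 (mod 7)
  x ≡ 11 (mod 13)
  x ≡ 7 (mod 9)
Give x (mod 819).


Moduli 7, 13, 9 are pairwise coprime; by CRT there is a unique solution modulo M = 7 · 13 · 9 = 819.
Solve pairwise, accumulating the modulus:
  Start with x ≡ 3 (mod 7).
  Combine with x ≡ 11 (mod 13): since gcd(7, 13) = 1, we get a unique residue mod 91.
    Write x = 3 + 7·t and substitute into x ≡ 11 (mod 13): 7·t ≡ 11 − 3 = 8 (mod 13).
    The inverse of 7 mod 13 is 2 (since 7·2 = 14 = 1·13 + 1), so t ≡ 2·8 = 16 ≡ 3 (mod 13).
    Then x = 3 + 7·3 = 24, valid modulo lcm(7, 13) = 91: x ≡ 24 (mod 91).
  Combine with x ≡ 7 (mod 9): since gcd(91, 9) = 1, we get a unique residue mod 819.
    Write x = 24 + 91·t and substitute into x ≡ 7 (mod 9): 91·t ≡ 7 − 24 = -17 (mod 9).
    Reduce coefficients mod 9: 1·t ≡ 1 (mod 9).
    So t ≡ 1 (mod 9).
    Then x = 24 + 91·1 = 115, valid modulo lcm(91, 9) = 819: x ≡ 115 (mod 819).
Verify: 115 mod 7 = 3 ✓, 115 mod 13 = 11 ✓, 115 mod 9 = 7 ✓.

x ≡ 115 (mod 819).


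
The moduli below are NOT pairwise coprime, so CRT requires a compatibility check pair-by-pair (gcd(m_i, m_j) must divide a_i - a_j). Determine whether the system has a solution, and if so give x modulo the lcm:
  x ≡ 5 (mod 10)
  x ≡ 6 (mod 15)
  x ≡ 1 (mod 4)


Moduli 10, 15, 4 are not pairwise coprime, so CRT works modulo lcm(m_i) when all pairwise compatibility conditions hold.
Pairwise compatibility: gcd(m_i, m_j) must divide a_i - a_j for every pair.
Merge one congruence at a time:
  Start: x ≡ 5 (mod 10).
  Combine with x ≡ 6 (mod 15): gcd(10, 15) = 5, and 6 - 5 = 1 is NOT divisible by 5.
    ⇒ system is inconsistent (no integer solution).

No solution (the system is inconsistent).


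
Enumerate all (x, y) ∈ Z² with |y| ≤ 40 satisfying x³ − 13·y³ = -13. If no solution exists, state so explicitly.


The equation is x³ - 13y³ = -13. For fixed y, x³ = 13·y³ − 13, so a solution requires the RHS to be a perfect cube.
Strategy: iterate y from -40 to 40, compute RHS = 13·y³ − 13, and check whether it is a (positive or negative) perfect cube.
Check small values of y:
  y = 0: RHS = -13 is not a perfect cube.
  y = 1: RHS = 0 = (0)³ ⇒ x = 0 works.
  y = -1: RHS = -26 is not a perfect cube.
  y = 2: RHS = 91 is not a perfect cube.
  y = -2: RHS = -117 is not a perfect cube.
  y = 3: RHS = 338 is not a perfect cube.
  y = -3: RHS = -364 is not a perfect cube.
Continuing the search up to |y| = 40 finds no further solutions beyond those listed.
Collected solutions: (0, 1).

Solutions (with |y| ≤ 40): (0, 1).


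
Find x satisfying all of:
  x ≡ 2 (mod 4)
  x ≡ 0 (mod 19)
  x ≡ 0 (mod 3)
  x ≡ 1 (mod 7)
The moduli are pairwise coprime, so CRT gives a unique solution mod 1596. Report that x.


Product of moduli M = 4 · 19 · 3 · 7 = 1596.
Merge one congruence at a time:
  Start: x ≡ 2 (mod 4).
  Combine with x ≡ 0 (mod 19); new modulus lcm = 76.
    Write x = 2 + 4·t and substitute into x ≡ 0 (mod 19): 4·t ≡ 0 − 2 = -2 (mod 19).
    Reduce coefficients mod 19: 4·t ≡ 17 (mod 19).
    The inverse of 4 mod 19 is 5 (since 4·5 = 20 = 1·19 + 1), so t ≡ 5·17 = 85 ≡ 9 (mod 19).
    Then x = 2 + 4·9 = 38, valid modulo lcm(4, 19) = 76: x ≡ 38 (mod 76).
  Combine with x ≡ 0 (mod 3); new modulus lcm = 228.
    Write x = 38 + 76·t and substitute into x ≡ 0 (mod 3): 76·t ≡ 0 − 38 = -38 (mod 3).
    Reduce coefficients mod 3: 1·t ≡ 1 (mod 3).
    So t ≡ 1 (mod 3).
    Then x = 38 + 76·1 = 114, valid modulo lcm(76, 3) = 228: x ≡ 114 (mod 228).
  Combine with x ≡ 1 (mod 7); new modulus lcm = 1596.
    Write x = 114 + 228·t and substitute into x ≡ 1 (mod 7): 228·t ≡ 1 − 114 = -113 (mod 7).
    Reduce coefficients mod 7: 4·t ≡ 6 (mod 7).
    The inverse of 4 mod 7 is 2 (since 4·2 = 8 = 1·7 + 1), so t ≡ 2·6 = 12 ≡ 5 (mod 7).
    Then x = 114 + 228·5 = 1254, valid modulo lcm(228, 7) = 1596: x ≡ 1254 (mod 1596).
Verify against each original: 1254 mod 4 = 2, 1254 mod 19 = 0, 1254 mod 3 = 0, 1254 mod 7 = 1.

x ≡ 1254 (mod 1596).


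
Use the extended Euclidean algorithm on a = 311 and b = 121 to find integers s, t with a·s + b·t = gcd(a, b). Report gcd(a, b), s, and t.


Euclidean algorithm on (311, 121) — divide until remainder is 0:
  311 = 2 · 121 + 69
  121 = 1 · 69 + 52
  69 = 1 · 52 + 17
  52 = 3 · 17 + 1
  17 = 17 · 1 + 0
gcd(311, 121) = 1.
Track Bezout coefficients alongside the remainders: start with r₀ = 311 = a·1 + b·0 (s = 1, t = 0) and r₁ = 121 = a·0 + b·1 (s = 0, t = 1); each new remainder r_{k+1} = r_{k-1} − q_k·r_k inherits s_{k+1} = s_{k-1} − q_k·s_k, t_{k+1} = t_{k-1} − q_k·t_k, so r_k = a·s_k + b·t_k at every step:
  q = 2: r = 69, s = 1 − 2·0 = 1, t = 0 − 2·1 = -2  (check: 311·1 + 121·(-2) = 69)
  q = 1: r = 52, s = 0 − 1·1 = -1, t = 1 − 1·(-2) = 3  (check: 311·(-1) + 121·3 = 52)
  q = 1: r = 17, s = 1 − 1·(-1) = 2, t = -2 − 1·3 = -5  (check: 311·2 + 121·(-5) = 17)
  q = 3: r = 1, s = -1 − 3·2 = -7, t = 3 − 3·(-5) = 18  (check: 311·(-7) + 121·18 = 1)
The row with r = 1 (the gcd) gives the Bezout coefficients s = -7, t = 18.
Result: 311 · (-7) + 121 · (18) = 1.

gcd(311, 121) = 1; s = -7, t = 18 (check: 311·(-7) + 121·18 = 1).


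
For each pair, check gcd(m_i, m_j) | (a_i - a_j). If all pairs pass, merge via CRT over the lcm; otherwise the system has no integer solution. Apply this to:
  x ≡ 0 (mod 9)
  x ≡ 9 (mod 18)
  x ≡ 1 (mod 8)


Moduli 9, 18, 8 are not pairwise coprime, so CRT works modulo lcm(m_i) when all pairwise compatibility conditions hold.
Pairwise compatibility: gcd(m_i, m_j) must divide a_i - a_j for every pair.
Merge one congruence at a time:
  Start: x ≡ 0 (mod 9).
  Combine with x ≡ 9 (mod 18): gcd(9, 18) = 9; 9 - 0 = 9, which IS divisible by 9, so compatible.
    Write x = 0 + 9·t and substitute into x ≡ 9 (mod 18): 9·t ≡ 9 − 0 = 9 (mod 18).
    Divide the congruence (and modulus) by g = 9: 1·t ≡ 1 (mod 2).
    So t ≡ 1 (mod 2).
    Then x = 0 + 9·1 = 9, valid modulo lcm(9, 18) = 18: x ≡ 9 (mod 18).
  Combine with x ≡ 1 (mod 8): gcd(18, 8) = 2; 1 - 9 = -8, which IS divisible by 2, so compatible.
    Write x = 9 + 18·t and substitute into x ≡ 1 (mod 8): 18·t ≡ 1 − 9 = -8 (mod 8).
    Divide the congruence (and modulus) by g = 2: 9·t ≡ -4 (mod 4).
    Reduce coefficients mod 4: 1·t ≡ 0 (mod 4).
    So t ≡ 0 (mod 4).
    Then x = 9 + 18·0 = 9, valid modulo lcm(18, 8) = 72: x ≡ 9 (mod 72).
Verify: 9 mod 9 = 0, 9 mod 18 = 9, 9 mod 8 = 1.

x ≡ 9 (mod 72).


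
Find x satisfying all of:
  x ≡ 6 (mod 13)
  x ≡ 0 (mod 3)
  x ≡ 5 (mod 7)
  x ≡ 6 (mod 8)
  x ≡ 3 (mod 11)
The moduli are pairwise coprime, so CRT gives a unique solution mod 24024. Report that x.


Product of moduli M = 13 · 3 · 7 · 8 · 11 = 24024.
Merge one congruence at a time:
  Start: x ≡ 6 (mod 13).
  Combine with x ≡ 0 (mod 3); new modulus lcm = 39.
    Write x = 6 + 13·t and substitute into x ≡ 0 (mod 3): 13·t ≡ 0 − 6 = -6 (mod 3).
    Reduce coefficients mod 3: 1·t ≡ 0 (mod 3).
    So t ≡ 0 (mod 3).
    Then x = 6 + 13·0 = 6, valid modulo lcm(13, 3) = 39: x ≡ 6 (mod 39).
  Combine with x ≡ 5 (mod 7); new modulus lcm = 273.
    Write x = 6 + 39·t and substitute into x ≡ 5 (mod 7): 39·t ≡ 5 − 6 = -1 (mod 7).
    Reduce coefficients mod 7: 4·t ≡ 6 (mod 7).
    The inverse of 4 mod 7 is 2 (since 4·2 = 8 = 1·7 + 1), so t ≡ 2·6 = 12 ≡ 5 (mod 7).
    Then x = 6 + 39·5 = 201, valid modulo lcm(39, 7) = 273: x ≡ 201 (mod 273).
  Combine with x ≡ 6 (mod 8); new modulus lcm = 2184.
    Write x = 201 + 273·t and substitute into x ≡ 6 (mod 8): 273·t ≡ 6 − 201 = -195 (mod 8).
    Reduce coefficients mod 8: 1·t ≡ 5 (mod 8).
    So t ≡ 5 (mod 8).
    Then x = 201 + 273·5 = 1566, valid modulo lcm(273, 8) = 2184: x ≡ 1566 (mod 2184).
  Combine with x ≡ 3 (mod 11); new modulus lcm = 24024.
    Write x = 1566 + 2184·t and substitute into x ≡ 3 (mod 11): 2184·t ≡ 3 − 1566 = -1563 (mod 11).
    Reduce coefficients mod 11: 6·t ≡ 10 (mod 11).
    The inverse of 6 mod 11 is 2 (since 6·2 = 12 = 1·11 + 1), so t ≡ 2·10 = 20 ≡ 9 (mod 11).
    Then x = 1566 + 2184·9 = 21222, valid modulo lcm(2184, 11) = 24024: x ≡ 21222 (mod 24024).
Verify against each original: 21222 mod 13 = 6, 21222 mod 3 = 0, 21222 mod 7 = 5, 21222 mod 8 = 6, 21222 mod 11 = 3.

x ≡ 21222 (mod 24024).


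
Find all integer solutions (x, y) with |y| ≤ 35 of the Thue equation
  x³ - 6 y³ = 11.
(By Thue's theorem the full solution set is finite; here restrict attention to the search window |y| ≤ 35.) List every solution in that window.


The equation is x³ - 6y³ = 11. For fixed y, x³ = 6·y³ + 11, so a solution requires the RHS to be a perfect cube.
Strategy: iterate y from -35 to 35, compute RHS = 6·y³ + 11, and check whether it is a (positive or negative) perfect cube.
Check small values of y:
  y = 0: RHS = 11 is not a perfect cube.
  y = 1: RHS = 17 is not a perfect cube.
  y = -1: RHS = 5 is not a perfect cube.
  y = 2: RHS = 59 is not a perfect cube.
  y = -2: RHS = -37 is not a perfect cube.
  y = 3: RHS = 173 is not a perfect cube.
  y = -3: RHS = -151 is not a perfect cube.
Continuing the search up to |y| = 35 finds no solutions either.
No (x, y) in the scanned range satisfies the equation.

No integer solutions with |y| ≤ 35.


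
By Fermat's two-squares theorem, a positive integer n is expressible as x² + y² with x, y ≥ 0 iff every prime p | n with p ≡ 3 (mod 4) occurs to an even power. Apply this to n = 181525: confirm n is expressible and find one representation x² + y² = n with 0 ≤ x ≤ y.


Step 1: Factor n = 181525 = 5^2 · 53 · 137.
Step 2: Check the mod-4 condition on each prime factor: 5 ≡ 1 (mod 4), exponent 2; 53 ≡ 1 (mod 4), exponent 1; 137 ≡ 1 (mod 4), exponent 1.
All primes ≡ 3 (mod 4) appear to even exponent (or don't appear), so by the two-squares theorem n IS expressible as a sum of two squares.
Step 3: Build a representation. Group n = k² · m with k = 5 and m = 53 · 137 = 7261 (a product of primes ≡ 1 (mod 4)); a representation of m scales to one of n via (k·x)² + (k·y)² = k²(x² + y²). Each prime p ≡ 1 (mod 4) is itself a sum of two squares; find a² by testing p − a² for a perfect square:
  53: 53 − 1² = 52, 53 − 2² = 49 = 7² ⇒ 53 = 2² + 7².
  137: 137 − 1² = 136, 137 − 2² = 133, 137 − 3² = 128, 137 − 4² = 121 = 11² ⇒ 137 = 4² + 11².
  Combine using the Brahmagupta–Fibonacci identity (a² + b²)(c² + d²) = (ac − bd)² + (ad + bc)² = (ac + bd)² + (ad − bc)²:
  53 · 137 = 7261: from (2² + 7²)(4² + 11²), take (2·4 − 7·11, 2·11 + 7·4) = (8 − 77, 22 + 28) = (-69, 50); dropping signs (only squares matter) gives (69, 50); check 69² + 50² = 4761 + 2500 = 7261 ✓.
  Scale by k = 5: (5·69, 5·50) = (345, 250).
Step 4: Order so x ≤ y and verify: 250² + 345² = 62500 + 119025 = 181525 = n. ✓

n = 181525 = 250² + 345² (one valid representation with x ≤ y).


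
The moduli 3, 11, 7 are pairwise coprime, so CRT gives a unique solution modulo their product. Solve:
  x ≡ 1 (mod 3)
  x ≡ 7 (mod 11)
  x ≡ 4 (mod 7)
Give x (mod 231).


Moduli 3, 11, 7 are pairwise coprime; by CRT there is a unique solution modulo M = 3 · 11 · 7 = 231.
Solve pairwise, accumulating the modulus:
  Start with x ≡ 1 (mod 3).
  Combine with x ≡ 7 (mod 11): since gcd(3, 11) = 1, we get a unique residue mod 33.
    Write x = 1 + 3·t and substitute into x ≡ 7 (mod 11): 3·t ≡ 7 − 1 = 6 (mod 11).
    The inverse of 3 mod 11 is 4 (since 3·4 = 12 = 1·11 + 1), so t ≡ 4·6 = 24 ≡ 2 (mod 11).
    Then x = 1 + 3·2 = 7, valid modulo lcm(3, 11) = 33: x ≡ 7 (mod 33).
  Combine with x ≡ 4 (mod 7): since gcd(33, 7) = 1, we get a unique residue mod 231.
    Write x = 7 + 33·t and substitute into x ≡ 4 (mod 7): 33·t ≡ 4 − 7 = -3 (mod 7).
    Reduce coefficients mod 7: 5·t ≡ 4 (mod 7).
    The inverse of 5 mod 7 is 3 (since 5·3 = 15 = 2·7 + 1), so t ≡ 3·4 = 12 ≡ 5 (mod 7).
    Then x = 7 + 33·5 = 172, valid modulo lcm(33, 7) = 231: x ≡ 172 (mod 231).
Verify: 172 mod 3 = 1 ✓, 172 mod 11 = 7 ✓, 172 mod 7 = 4 ✓.

x ≡ 172 (mod 231).


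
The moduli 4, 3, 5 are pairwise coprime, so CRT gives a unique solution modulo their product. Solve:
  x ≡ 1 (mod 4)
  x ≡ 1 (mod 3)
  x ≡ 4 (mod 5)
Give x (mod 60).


Moduli 4, 3, 5 are pairwise coprime; by CRT there is a unique solution modulo M = 4 · 3 · 5 = 60.
Solve pairwise, accumulating the modulus:
  Start with x ≡ 1 (mod 4).
  Combine with x ≡ 1 (mod 3): since gcd(4, 3) = 1, we get a unique residue mod 12.
    Write x = 1 + 4·t and substitute into x ≡ 1 (mod 3): 4·t ≡ 1 − 1 = 0 (mod 3).
    Reduce coefficients mod 3: 1·t ≡ 0 (mod 3).
    So t ≡ 0 (mod 3).
    Then x = 1 + 4·0 = 1, valid modulo lcm(4, 3) = 12: x ≡ 1 (mod 12).
  Combine with x ≡ 4 (mod 5): since gcd(12, 5) = 1, we get a unique residue mod 60.
    Write x = 1 + 12·t and substitute into x ≡ 4 (mod 5): 12·t ≡ 4 − 1 = 3 (mod 5).
    Reduce coefficients mod 5: 2·t ≡ 3 (mod 5).
    The inverse of 2 mod 5 is 3 (since 2·3 = 6 = 1·5 + 1), so t ≡ 3·3 = 9 ≡ 4 (mod 5).
    Then x = 1 + 12·4 = 49, valid modulo lcm(12, 5) = 60: x ≡ 49 (mod 60).
Verify: 49 mod 4 = 1 ✓, 49 mod 3 = 1 ✓, 49 mod 5 = 4 ✓.

x ≡ 49 (mod 60).


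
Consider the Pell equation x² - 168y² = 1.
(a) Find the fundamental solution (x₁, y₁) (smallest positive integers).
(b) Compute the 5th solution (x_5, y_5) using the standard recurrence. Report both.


Step 1: Find the fundamental solution (x₁, y₁) of x² - 168y² = 1.
  Expand √168 as a continued fraction. a₀ = ⌊√168⌋ = 12; iterate m_{k+1} = d_k·a_k − m_k, d_{k+1} = (168 − m_{k+1}²)/d_k, a_{k+1} = ⌊(a₀ + m_{k+1})/d_{k+1}⌋ (starting m₀ = 0, d₀ = 1), with convergents p_k = a_k·p_{k-1} + p_{k-2}, q_k = a_k·q_{k-1} + q_{k-2} (p₋₁ = 1, q₋₁ = 0):
  k = 0: a₀ = 12; p₀/q₀ = 12/1; p₀² − 168·q₀² = 144 − 168 = -24.
  k = 1: m = 12, d = 24, a = ⌊(12 + 12)/24⌋ = 1; p/q = (1·12 + 1)/(1·1 + 0) = 13/1; p² − 168·q² = 169 − 168 = 1.
  The first convergent with p² − 168·q² = 1 gives the fundamental solution (x₁, y₁) = (13, 1).
Step 2: Apply the recurrence (x_{n+1}, y_{n+1}) = (x₁x_n + 168y₁y_n, x₁y_n + y₁x_n) repeatedly.
  From (x_1, y_1) = (13, 1): x_2 = 13·13 + 168·1·1 = 337; y_2 = 13·1 + 1·13 = 26.
  From (x_2, y_2) = (337, 26): x_3 = 13·337 + 168·1·26 = 8749; y_3 = 13·26 + 1·337 = 675.
  From (x_3, y_3) = (8749, 675): x_4 = 13·8749 + 168·1·675 = 227137; y_4 = 13·675 + 1·8749 = 17524.
  From (x_4, y_4) = (227137, 17524): x_5 = 13·227137 + 168·1·17524 = 5896813; y_5 = 13·17524 + 1·227137 = 454949.
Step 3: Verify x_5² - 168·y_5² = 34772403556969 - 34772403556968 = 1 (should be 1). ✓

(x_1, y_1) = (13, 1); (x_5, y_5) = (5896813, 454949).


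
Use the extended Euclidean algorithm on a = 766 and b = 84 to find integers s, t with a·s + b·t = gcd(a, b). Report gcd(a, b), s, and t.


Euclidean algorithm on (766, 84) — divide until remainder is 0:
  766 = 9 · 84 + 10
  84 = 8 · 10 + 4
  10 = 2 · 4 + 2
  4 = 2 · 2 + 0
gcd(766, 84) = 2.
Track Bezout coefficients alongside the remainders: start with r₀ = 766 = a·1 + b·0 (s = 1, t = 0) and r₁ = 84 = a·0 + b·1 (s = 0, t = 1); each new remainder r_{k+1} = r_{k-1} − q_k·r_k inherits s_{k+1} = s_{k-1} − q_k·s_k, t_{k+1} = t_{k-1} − q_k·t_k, so r_k = a·s_k + b·t_k at every step:
  q = 9: r = 10, s = 1 − 9·0 = 1, t = 0 − 9·1 = -9  (check: 766·1 + 84·(-9) = 10)
  q = 8: r = 4, s = 0 − 8·1 = -8, t = 1 − 8·(-9) = 73  (check: 766·(-8) + 84·73 = 4)
  q = 2: r = 2, s = 1 − 2·(-8) = 17, t = -9 − 2·73 = -155  (check: 766·17 + 84·(-155) = 2)
The row with r = 2 (the gcd) gives the Bezout coefficients s = 17, t = -155.
Result: 766 · (17) + 84 · (-155) = 2.

gcd(766, 84) = 2; s = 17, t = -155 (check: 766·17 + 84·(-155) = 2).


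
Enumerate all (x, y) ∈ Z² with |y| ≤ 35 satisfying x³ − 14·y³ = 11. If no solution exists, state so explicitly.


The equation is x³ - 14y³ = 11. For fixed y, x³ = 14·y³ + 11, so a solution requires the RHS to be a perfect cube.
Strategy: iterate y from -35 to 35, compute RHS = 14·y³ + 11, and check whether it is a (positive or negative) perfect cube.
Check small values of y:
  y = 0: RHS = 11 is not a perfect cube.
  y = 1: RHS = 25 is not a perfect cube.
  y = -1: RHS = -3 is not a perfect cube.
  y = 2: RHS = 123 is not a perfect cube.
  y = -2: RHS = -101 is not a perfect cube.
  y = 3: RHS = 389 is not a perfect cube.
  y = -3: RHS = -367 is not a perfect cube.
Continuing the search up to |y| = 35 finds no solutions either.
No (x, y) in the scanned range satisfies the equation.

No integer solutions with |y| ≤ 35.


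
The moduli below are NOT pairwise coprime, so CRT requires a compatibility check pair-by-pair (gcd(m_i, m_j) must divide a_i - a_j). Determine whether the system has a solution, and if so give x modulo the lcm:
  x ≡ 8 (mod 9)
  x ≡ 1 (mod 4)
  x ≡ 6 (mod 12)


Moduli 9, 4, 12 are not pairwise coprime, so CRT works modulo lcm(m_i) when all pairwise compatibility conditions hold.
Pairwise compatibility: gcd(m_i, m_j) must divide a_i - a_j for every pair.
Merge one congruence at a time:
  Start: x ≡ 8 (mod 9).
  Combine with x ≡ 1 (mod 4): gcd(9, 4) = 1; 1 - 8 = -7, which IS divisible by 1, so compatible.
    Write x = 8 + 9·t and substitute into x ≡ 1 (mod 4): 9·t ≡ 1 − 8 = -7 (mod 4).
    Reduce coefficients mod 4: 1·t ≡ 1 (mod 4).
    So t ≡ 1 (mod 4).
    Then x = 8 + 9·1 = 17, valid modulo lcm(9, 4) = 36: x ≡ 17 (mod 36).
  Combine with x ≡ 6 (mod 12): gcd(36, 12) = 12, and 6 - 17 = -11 is NOT divisible by 12.
    ⇒ system is inconsistent (no integer solution).

No solution (the system is inconsistent).


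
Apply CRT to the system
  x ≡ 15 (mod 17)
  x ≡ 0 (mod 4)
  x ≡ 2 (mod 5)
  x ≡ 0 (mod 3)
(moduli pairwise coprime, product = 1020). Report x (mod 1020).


Product of moduli M = 17 · 4 · 5 · 3 = 1020.
Merge one congruence at a time:
  Start: x ≡ 15 (mod 17).
  Combine with x ≡ 0 (mod 4); new modulus lcm = 68.
    Write x = 15 + 17·t and substitute into x ≡ 0 (mod 4): 17·t ≡ 0 − 15 = -15 (mod 4).
    Reduce coefficients mod 4: 1·t ≡ 1 (mod 4).
    So t ≡ 1 (mod 4).
    Then x = 15 + 17·1 = 32, valid modulo lcm(17, 4) = 68: x ≡ 32 (mod 68).
  Combine with x ≡ 2 (mod 5); new modulus lcm = 340.
    Write x = 32 + 68·t and substitute into x ≡ 2 (mod 5): 68·t ≡ 2 − 32 = -30 (mod 5).
    Reduce coefficients mod 5: 3·t ≡ 0 (mod 5).
    The inverse of 3 mod 5 is 2 (since 3·2 = 6 = 1·5 + 1), so t ≡ 2·0 = 0 ≡ 0 (mod 5).
    Then x = 32 + 68·0 = 32, valid modulo lcm(68, 5) = 340: x ≡ 32 (mod 340).
  Combine with x ≡ 0 (mod 3); new modulus lcm = 1020.
    Write x = 32 + 340·t and substitute into x ≡ 0 (mod 3): 340·t ≡ 0 − 32 = -32 (mod 3).
    Reduce coefficients mod 3: 1·t ≡ 1 (mod 3).
    So t ≡ 1 (mod 3).
    Then x = 32 + 340·1 = 372, valid modulo lcm(340, 3) = 1020: x ≡ 372 (mod 1020).
Verify against each original: 372 mod 17 = 15, 372 mod 4 = 0, 372 mod 5 = 2, 372 mod 3 = 0.

x ≡ 372 (mod 1020).


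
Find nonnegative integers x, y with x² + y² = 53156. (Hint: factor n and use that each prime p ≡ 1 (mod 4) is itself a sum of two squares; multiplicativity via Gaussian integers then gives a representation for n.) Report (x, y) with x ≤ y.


Step 1: Factor n = 53156 = 2^2 · 97 · 137.
Step 2: Check the mod-4 condition on each prime factor: 2 = 2 (special); 97 ≡ 1 (mod 4), exponent 1; 137 ≡ 1 (mod 4), exponent 1.
All primes ≡ 3 (mod 4) appear to even exponent (or don't appear), so by the two-squares theorem n IS expressible as a sum of two squares.
Step 3: Build a representation. Group n = k² · m with k = 2 and m = 97 · 137 = 13289 (a product of primes ≡ 1 (mod 4)); a representation of m scales to one of n via (k·x)² + (k·y)² = k²(x² + y²). Each prime p ≡ 1 (mod 4) is itself a sum of two squares; find a² by testing p − a² for a perfect square:
  97: 97 − 1² = 96, 97 − 2² = 93, 97 − 3² = 88, 97 − 4² = 81 = 9² ⇒ 97 = 4² + 9².
  137: 137 − 1² = 136, 137 − 2² = 133, 137 − 3² = 128, 137 − 4² = 121 = 11² ⇒ 137 = 4² + 11².
  Combine using the Brahmagupta–Fibonacci identity (a² + b²)(c² + d²) = (ac − bd)² + (ad + bc)² = (ac + bd)² + (ad − bc)²:
  97 · 137 = 13289: from (4² + 9²)(4² + 11²), take (4·4 − 9·11, 4·11 + 9·4) = (16 − 99, 44 + 36) = (-83, 80); dropping signs (only squares matter) gives (83, 80); check 83² + 80² = 6889 + 6400 = 13289 ✓.
  Scale by k = 2: (2·83, 2·80) = (166, 160).
Step 4: Order so x ≤ y and verify: 160² + 166² = 25600 + 27556 = 53156 = n. ✓

n = 53156 = 160² + 166² (one valid representation with x ≤ y).


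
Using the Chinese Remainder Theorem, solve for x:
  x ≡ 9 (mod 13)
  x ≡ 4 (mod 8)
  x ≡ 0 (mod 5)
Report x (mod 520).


Moduli 13, 8, 5 are pairwise coprime; by CRT there is a unique solution modulo M = 13 · 8 · 5 = 520.
Solve pairwise, accumulating the modulus:
  Start with x ≡ 9 (mod 13).
  Combine with x ≡ 4 (mod 8): since gcd(13, 8) = 1, we get a unique residue mod 104.
    Write x = 9 + 13·t and substitute into x ≡ 4 (mod 8): 13·t ≡ 4 − 9 = -5 (mod 8).
    Reduce coefficients mod 8: 5·t ≡ 3 (mod 8).
    The inverse of 5 mod 8 is 5 (since 5·5 = 25 = 3·8 + 1), so t ≡ 5·3 = 15 ≡ 7 (mod 8).
    Then x = 9 + 13·7 = 100, valid modulo lcm(13, 8) = 104: x ≡ 100 (mod 104).
  Combine with x ≡ 0 (mod 5): since gcd(104, 5) = 1, we get a unique residue mod 520.
    Write x = 100 + 104·t and substitute into x ≡ 0 (mod 5): 104·t ≡ 0 − 100 = -100 (mod 5).
    Reduce coefficients mod 5: 4·t ≡ 0 (mod 5).
    The inverse of 4 mod 5 is 4 (since 4·4 = 16 = 3·5 + 1), so t ≡ 4·0 = 0 ≡ 0 (mod 5).
    Then x = 100 + 104·0 = 100, valid modulo lcm(104, 5) = 520: x ≡ 100 (mod 520).
Verify: 100 mod 13 = 9 ✓, 100 mod 8 = 4 ✓, 100 mod 5 = 0 ✓.

x ≡ 100 (mod 520).


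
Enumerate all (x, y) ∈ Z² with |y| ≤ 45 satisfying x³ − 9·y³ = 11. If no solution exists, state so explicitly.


The equation is x³ - 9y³ = 11. For fixed y, x³ = 9·y³ + 11, so a solution requires the RHS to be a perfect cube.
Strategy: iterate y from -45 to 45, compute RHS = 9·y³ + 11, and check whether it is a (positive or negative) perfect cube.
Check small values of y:
  y = 0: RHS = 11 is not a perfect cube.
  y = 1: RHS = 20 is not a perfect cube.
  y = -1: RHS = 2 is not a perfect cube.
  y = 2: RHS = 83 is not a perfect cube.
  y = -2: RHS = -61 is not a perfect cube.
  y = 3: RHS = 254 is not a perfect cube.
  y = -3: RHS = -232 is not a perfect cube.
Continuing the search up to |y| = 45 finds no solutions either.
No (x, y) in the scanned range satisfies the equation.

No integer solutions with |y| ≤ 45.


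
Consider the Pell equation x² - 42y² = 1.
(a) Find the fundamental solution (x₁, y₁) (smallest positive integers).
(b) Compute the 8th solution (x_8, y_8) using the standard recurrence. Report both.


Step 1: Find the fundamental solution (x₁, y₁) of x² - 42y² = 1.
  Expand √42 as a continued fraction. a₀ = ⌊√42⌋ = 6; iterate m_{k+1} = d_k·a_k − m_k, d_{k+1} = (42 − m_{k+1}²)/d_k, a_{k+1} = ⌊(a₀ + m_{k+1})/d_{k+1}⌋ (starting m₀ = 0, d₀ = 1), with convergents p_k = a_k·p_{k-1} + p_{k-2}, q_k = a_k·q_{k-1} + q_{k-2} (p₋₁ = 1, q₋₁ = 0):
  k = 0: a₀ = 6; p₀/q₀ = 6/1; p₀² − 42·q₀² = 36 − 42 = -6.
  k = 1: m = 6, d = 6, a = ⌊(6 + 6)/6⌋ = 2; p/q = (2·6 + 1)/(2·1 + 0) = 13/2; p² − 42·q² = 169 − 168 = 1.
  The first convergent with p² − 42·q² = 1 gives the fundamental solution (x₁, y₁) = (13, 2).
Step 2: Apply the recurrence (x_{n+1}, y_{n+1}) = (x₁x_n + 42y₁y_n, x₁y_n + y₁x_n) repeatedly.
  From (x_1, y_1) = (13, 2): x_2 = 13·13 + 42·2·2 = 337; y_2 = 13·2 + 2·13 = 52.
  From (x_2, y_2) = (337, 52): x_3 = 13·337 + 42·2·52 = 8749; y_3 = 13·52 + 2·337 = 1350.
  From (x_3, y_3) = (8749, 1350): x_4 = 13·8749 + 42·2·1350 = 227137; y_4 = 13·1350 + 2·8749 = 35048.
  From (x_4, y_4) = (227137, 35048): x_5 = 13·227137 + 42·2·35048 = 5896813; y_5 = 13·35048 + 2·227137 = 909898.
  From (x_5, y_5) = (5896813, 909898): x_6 = 13·5896813 + 42·2·909898 = 153090001; y_6 = 13·909898 + 2·5896813 = 23622300.
  From (x_6, y_6) = (153090001, 23622300): x_7 = 13·153090001 + 42·2·23622300 = 3974443213; y_7 = 13·23622300 + 2·153090001 = 613269902.
  From (x_7, y_7) = (3974443213, 613269902): x_8 = 13·3974443213 + 42·2·613269902 = 103182433537; y_8 = 13·613269902 + 2·3974443213 = 15921395152.
Step 3: Verify x_8² - 42·y_8² = 10646614590617422330369 - 10646614590617422330368 = 1 (should be 1). ✓

(x_1, y_1) = (13, 2); (x_8, y_8) = (103182433537, 15921395152).


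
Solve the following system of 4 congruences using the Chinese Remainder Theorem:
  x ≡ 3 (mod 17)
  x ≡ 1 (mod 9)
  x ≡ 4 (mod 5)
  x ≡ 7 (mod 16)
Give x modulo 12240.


Product of moduli M = 17 · 9 · 5 · 16 = 12240.
Merge one congruence at a time:
  Start: x ≡ 3 (mod 17).
  Combine with x ≡ 1 (mod 9); new modulus lcm = 153.
    Write x = 3 + 17·t and substitute into x ≡ 1 (mod 9): 17·t ≡ 1 − 3 = -2 (mod 9).
    Reduce coefficients mod 9: 8·t ≡ 7 (mod 9).
    The inverse of 8 mod 9 is 8 (since 8·8 = 64 = 7·9 + 1), so t ≡ 8·7 = 56 ≡ 2 (mod 9).
    Then x = 3 + 17·2 = 37, valid modulo lcm(17, 9) = 153: x ≡ 37 (mod 153).
  Combine with x ≡ 4 (mod 5); new modulus lcm = 765.
    Write x = 37 + 153·t and substitute into x ≡ 4 (mod 5): 153·t ≡ 4 − 37 = -33 (mod 5).
    Reduce coefficients mod 5: 3·t ≡ 2 (mod 5).
    The inverse of 3 mod 5 is 2 (since 3·2 = 6 = 1·5 + 1), so t ≡ 2·2 = 4 ≡ 4 (mod 5).
    Then x = 37 + 153·4 = 649, valid modulo lcm(153, 5) = 765: x ≡ 649 (mod 765).
  Combine with x ≡ 7 (mod 16); new modulus lcm = 12240.
    Write x = 649 + 765·t and substitute into x ≡ 7 (mod 16): 765·t ≡ 7 − 649 = -642 (mod 16).
    Reduce coefficients mod 16: 13·t ≡ 14 (mod 16).
    The inverse of 13 mod 16 is 5 (since 13·5 = 65 = 4·16 + 1), so t ≡ 5·14 = 70 ≡ 6 (mod 16).
    Then x = 649 + 765·6 = 5239, valid modulo lcm(765, 16) = 12240: x ≡ 5239 (mod 12240).
Verify against each original: 5239 mod 17 = 3, 5239 mod 9 = 1, 5239 mod 5 = 4, 5239 mod 16 = 7.

x ≡ 5239 (mod 12240).


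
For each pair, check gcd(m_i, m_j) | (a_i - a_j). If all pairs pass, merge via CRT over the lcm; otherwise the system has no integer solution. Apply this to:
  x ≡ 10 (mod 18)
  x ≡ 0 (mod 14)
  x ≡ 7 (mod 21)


Moduli 18, 14, 21 are not pairwise coprime, so CRT works modulo lcm(m_i) when all pairwise compatibility conditions hold.
Pairwise compatibility: gcd(m_i, m_j) must divide a_i - a_j for every pair.
Merge one congruence at a time:
  Start: x ≡ 10 (mod 18).
  Combine with x ≡ 0 (mod 14): gcd(18, 14) = 2; 0 - 10 = -10, which IS divisible by 2, so compatible.
    Write x = 10 + 18·t and substitute into x ≡ 0 (mod 14): 18·t ≡ 0 − 10 = -10 (mod 14).
    Divide the congruence (and modulus) by g = 2: 9·t ≡ -5 (mod 7).
    Reduce coefficients mod 7: 2·t ≡ 2 (mod 7).
    The inverse of 2 mod 7 is 4 (since 2·4 = 8 = 1·7 + 1), so t ≡ 4·2 = 8 ≡ 1 (mod 7).
    Then x = 10 + 18·1 = 28, valid modulo lcm(18, 14) = 126: x ≡ 28 (mod 126).
  Combine with x ≡ 7 (mod 21): gcd(126, 21) = 21; 7 - 28 = -21, which IS divisible by 21, so compatible.
    Write x = 28 + 126·t and substitute into x ≡ 7 (mod 21): 126·t ≡ 7 − 28 = -21 (mod 21).
    Divide the congruence (and modulus) by g = 21: 6·t ≡ -1 (mod 1).
    Modulo 1 every t works; take t = 0.
    Then x = 28 + 126·0 = 28, valid modulo lcm(126, 21) = 126: x ≡ 28 (mod 126).
Verify: 28 mod 18 = 10, 28 mod 14 = 0, 28 mod 21 = 7.

x ≡ 28 (mod 126).


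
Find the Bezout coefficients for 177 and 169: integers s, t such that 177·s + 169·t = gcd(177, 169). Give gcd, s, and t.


Euclidean algorithm on (177, 169) — divide until remainder is 0:
  177 = 1 · 169 + 8
  169 = 21 · 8 + 1
  8 = 8 · 1 + 0
gcd(177, 169) = 1.
Track Bezout coefficients alongside the remainders: start with r₀ = 177 = a·1 + b·0 (s = 1, t = 0) and r₁ = 169 = a·0 + b·1 (s = 0, t = 1); each new remainder r_{k+1} = r_{k-1} − q_k·r_k inherits s_{k+1} = s_{k-1} − q_k·s_k, t_{k+1} = t_{k-1} − q_k·t_k, so r_k = a·s_k + b·t_k at every step:
  q = 1: r = 8, s = 1 − 1·0 = 1, t = 0 − 1·1 = -1  (check: 177·1 + 169·(-1) = 8)
  q = 21: r = 1, s = 0 − 21·1 = -21, t = 1 − 21·(-1) = 22  (check: 177·(-21) + 169·22 = 1)
The row with r = 1 (the gcd) gives the Bezout coefficients s = -21, t = 22.
Result: 177 · (-21) + 169 · (22) = 1.

gcd(177, 169) = 1; s = -21, t = 22 (check: 177·(-21) + 169·22 = 1).


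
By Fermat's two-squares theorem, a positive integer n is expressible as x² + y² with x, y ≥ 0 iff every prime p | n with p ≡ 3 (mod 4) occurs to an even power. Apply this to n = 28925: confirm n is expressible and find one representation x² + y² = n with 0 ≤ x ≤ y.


Step 1: Factor n = 28925 = 5^2 · 13 · 89.
Step 2: Check the mod-4 condition on each prime factor: 5 ≡ 1 (mod 4), exponent 2; 13 ≡ 1 (mod 4), exponent 1; 89 ≡ 1 (mod 4), exponent 1.
All primes ≡ 3 (mod 4) appear to even exponent (or don't appear), so by the two-squares theorem n IS expressible as a sum of two squares.
Step 3: Build a representation. Group n = k² · m with k = 5 and m = 13 · 89 = 1157 (a product of primes ≡ 1 (mod 4)); a representation of m scales to one of n via (k·x)² + (k·y)² = k²(x² + y²). Each prime p ≡ 1 (mod 4) is itself a sum of two squares; find a² by testing p − a² for a perfect square:
  13: 13 − 1² = 12, 13 − 2² = 9 = 3² ⇒ 13 = 2² + 3².
  89: 89 − 1² = 88, 89 − 2² = 85, 89 − 3² = 80, 89 − 4² = 73, 89 − 5² = 64 = 8² ⇒ 89 = 5² + 8².
  Combine using the Brahmagupta–Fibonacci identity (a² + b²)(c² + d²) = (ac − bd)² + (ad + bc)² = (ac + bd)² + (ad − bc)²:
  13 · 89 = 1157: from (2² + 3²)(5² + 8²), take (2·5 − 3·8, 2·8 + 3·5) = (10 − 24, 16 + 15) = (-14, 31); dropping signs (only squares matter) gives (14, 31); check 14² + 31² = 196 + 961 = 1157 ✓.
  Scale by k = 5: (5·14, 5·31) = (70, 155).
Step 4: Order so x ≤ y and verify: 70² + 155² = 4900 + 24025 = 28925 = n. ✓

n = 28925 = 70² + 155² (one valid representation with x ≤ y).


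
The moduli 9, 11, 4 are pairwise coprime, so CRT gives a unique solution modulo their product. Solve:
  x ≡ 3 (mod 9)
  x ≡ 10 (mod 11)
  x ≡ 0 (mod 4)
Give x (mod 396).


Moduli 9, 11, 4 are pairwise coprime; by CRT there is a unique solution modulo M = 9 · 11 · 4 = 396.
Solve pairwise, accumulating the modulus:
  Start with x ≡ 3 (mod 9).
  Combine with x ≡ 10 (mod 11): since gcd(9, 11) = 1, we get a unique residue mod 99.
    Write x = 3 + 9·t and substitute into x ≡ 10 (mod 11): 9·t ≡ 10 − 3 = 7 (mod 11).
    The inverse of 9 mod 11 is 5 (since 9·5 = 45 = 4·11 + 1), so t ≡ 5·7 = 35 ≡ 2 (mod 11).
    Then x = 3 + 9·2 = 21, valid modulo lcm(9, 11) = 99: x ≡ 21 (mod 99).
  Combine with x ≡ 0 (mod 4): since gcd(99, 4) = 1, we get a unique residue mod 396.
    Write x = 21 + 99·t and substitute into x ≡ 0 (mod 4): 99·t ≡ 0 − 21 = -21 (mod 4).
    Reduce coefficients mod 4: 3·t ≡ 3 (mod 4).
    The inverse of 3 mod 4 is 3 (since 3·3 = 9 = 2·4 + 1), so t ≡ 3·3 = 9 ≡ 1 (mod 4).
    Then x = 21 + 99·1 = 120, valid modulo lcm(99, 4) = 396: x ≡ 120 (mod 396).
Verify: 120 mod 9 = 3 ✓, 120 mod 11 = 10 ✓, 120 mod 4 = 0 ✓.

x ≡ 120 (mod 396).


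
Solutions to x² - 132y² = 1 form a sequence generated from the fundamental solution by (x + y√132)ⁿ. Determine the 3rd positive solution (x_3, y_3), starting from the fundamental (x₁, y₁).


Step 1: Find the fundamental solution (x₁, y₁) of x² - 132y² = 1.
  Expand √132 as a continued fraction. a₀ = ⌊√132⌋ = 11; iterate m_{k+1} = d_k·a_k − m_k, d_{k+1} = (132 − m_{k+1}²)/d_k, a_{k+1} = ⌊(a₀ + m_{k+1})/d_{k+1}⌋ (starting m₀ = 0, d₀ = 1), with convergents p_k = a_k·p_{k-1} + p_{k-2}, q_k = a_k·q_{k-1} + q_{k-2} (p₋₁ = 1, q₋₁ = 0):
  k = 0: a₀ = 11; p₀/q₀ = 11/1; p₀² − 132·q₀² = 121 − 132 = -11.
  k = 1: m = 11, d = 11, a = ⌊(11 + 11)/11⌋ = 2; p/q = (2·11 + 1)/(2·1 + 0) = 23/2; p² − 132·q² = 529 − 528 = 1.
  The first convergent with p² − 132·q² = 1 gives the fundamental solution (x₁, y₁) = (23, 2).
Step 2: Apply the recurrence (x_{n+1}, y_{n+1}) = (x₁x_n + 132y₁y_n, x₁y_n + y₁x_n) repeatedly.
  From (x_1, y_1) = (23, 2): x_2 = 23·23 + 132·2·2 = 1057; y_2 = 23·2 + 2·23 = 92.
  From (x_2, y_2) = (1057, 92): x_3 = 23·1057 + 132·2·92 = 48599; y_3 = 23·92 + 2·1057 = 4230.
Step 3: Verify x_3² - 132·y_3² = 2361862801 - 2361862800 = 1 (should be 1). ✓

(x_1, y_1) = (23, 2); (x_3, y_3) = (48599, 4230).


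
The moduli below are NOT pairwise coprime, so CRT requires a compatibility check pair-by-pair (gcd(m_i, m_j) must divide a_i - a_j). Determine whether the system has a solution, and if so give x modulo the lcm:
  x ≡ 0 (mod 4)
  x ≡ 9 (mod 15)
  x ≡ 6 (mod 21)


Moduli 4, 15, 21 are not pairwise coprime, so CRT works modulo lcm(m_i) when all pairwise compatibility conditions hold.
Pairwise compatibility: gcd(m_i, m_j) must divide a_i - a_j for every pair.
Merge one congruence at a time:
  Start: x ≡ 0 (mod 4).
  Combine with x ≡ 9 (mod 15): gcd(4, 15) = 1; 9 - 0 = 9, which IS divisible by 1, so compatible.
    Write x = 0 + 4·t and substitute into x ≡ 9 (mod 15): 4·t ≡ 9 − 0 = 9 (mod 15).
    The inverse of 4 mod 15 is 4 (since 4·4 = 16 = 1·15 + 1), so t ≡ 4·9 = 36 ≡ 6 (mod 15).
    Then x = 0 + 4·6 = 24, valid modulo lcm(4, 15) = 60: x ≡ 24 (mod 60).
  Combine with x ≡ 6 (mod 21): gcd(60, 21) = 3; 6 - 24 = -18, which IS divisible by 3, so compatible.
    Write x = 24 + 60·t and substitute into x ≡ 6 (mod 21): 60·t ≡ 6 − 24 = -18 (mod 21).
    Divide the congruence (and modulus) by g = 3: 20·t ≡ -6 (mod 7).
    Reduce coefficients mod 7: 6·t ≡ 1 (mod 7).
    The inverse of 6 mod 7 is 6 (since 6·6 = 36 = 5·7 + 1), so t ≡ 6·1 = 6 ≡ 6 (mod 7).
    Then x = 24 + 60·6 = 384, valid modulo lcm(60, 21) = 420: x ≡ 384 (mod 420).
Verify: 384 mod 4 = 0, 384 mod 15 = 9, 384 mod 21 = 6.

x ≡ 384 (mod 420).
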